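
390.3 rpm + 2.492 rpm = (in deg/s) 2357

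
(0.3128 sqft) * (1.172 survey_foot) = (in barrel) 0.06529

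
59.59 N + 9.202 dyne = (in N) 59.59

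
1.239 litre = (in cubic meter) 0.001239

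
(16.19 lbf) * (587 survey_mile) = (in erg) 6.803e+14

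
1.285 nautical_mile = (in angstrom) 2.38e+13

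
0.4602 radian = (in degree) 26.37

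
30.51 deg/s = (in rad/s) 0.5325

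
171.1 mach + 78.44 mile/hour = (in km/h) 2.099e+05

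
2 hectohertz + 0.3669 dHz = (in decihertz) 2000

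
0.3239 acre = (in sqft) 1.411e+04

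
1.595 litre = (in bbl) 0.01003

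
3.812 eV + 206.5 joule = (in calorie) 49.35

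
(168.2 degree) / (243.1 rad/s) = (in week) 1.997e-08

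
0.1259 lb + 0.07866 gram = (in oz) 2.017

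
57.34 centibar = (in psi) 8.316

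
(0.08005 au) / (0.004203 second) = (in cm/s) 2.849e+14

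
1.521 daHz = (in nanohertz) 1.521e+10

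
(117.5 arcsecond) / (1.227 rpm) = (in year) 1.406e-10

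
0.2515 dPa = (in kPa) 2.515e-05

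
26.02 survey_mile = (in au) 2.799e-07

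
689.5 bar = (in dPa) 6.895e+08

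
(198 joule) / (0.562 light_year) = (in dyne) 3.724e-09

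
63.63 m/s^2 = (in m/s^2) 63.63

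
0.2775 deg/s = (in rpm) 0.04625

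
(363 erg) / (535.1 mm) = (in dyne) 6.784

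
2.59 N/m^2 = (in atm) 2.556e-05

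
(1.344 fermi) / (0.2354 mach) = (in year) 5.317e-25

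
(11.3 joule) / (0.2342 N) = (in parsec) 1.564e-15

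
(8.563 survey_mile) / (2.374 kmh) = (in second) 2.09e+04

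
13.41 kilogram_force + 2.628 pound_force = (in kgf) 14.6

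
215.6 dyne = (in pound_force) 0.0004847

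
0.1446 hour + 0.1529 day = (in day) 0.1589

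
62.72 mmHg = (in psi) 1.213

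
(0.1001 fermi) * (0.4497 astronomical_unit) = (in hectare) 6.734e-10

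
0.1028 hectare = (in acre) 0.254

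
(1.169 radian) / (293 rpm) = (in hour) 1.058e-05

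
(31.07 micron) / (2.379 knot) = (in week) 4.198e-11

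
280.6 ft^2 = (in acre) 0.006442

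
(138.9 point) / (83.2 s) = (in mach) 1.73e-06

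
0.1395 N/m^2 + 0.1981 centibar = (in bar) 0.001982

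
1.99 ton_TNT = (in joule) 8.326e+09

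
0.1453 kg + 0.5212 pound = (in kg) 0.3817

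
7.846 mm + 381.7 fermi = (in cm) 0.7846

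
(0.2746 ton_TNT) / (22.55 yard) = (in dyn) 5.572e+12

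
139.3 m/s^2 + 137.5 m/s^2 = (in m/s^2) 276.8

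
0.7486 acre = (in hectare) 0.3029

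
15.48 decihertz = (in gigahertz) 1.548e-09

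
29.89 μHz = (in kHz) 2.989e-08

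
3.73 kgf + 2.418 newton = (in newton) 39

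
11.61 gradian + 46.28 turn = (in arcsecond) 6.002e+07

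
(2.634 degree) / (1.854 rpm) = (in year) 7.508e-09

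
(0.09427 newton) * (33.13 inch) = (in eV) 4.951e+17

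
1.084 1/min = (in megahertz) 1.807e-08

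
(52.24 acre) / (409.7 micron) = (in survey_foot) 1.693e+09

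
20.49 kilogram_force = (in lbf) 45.17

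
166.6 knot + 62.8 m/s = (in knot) 288.7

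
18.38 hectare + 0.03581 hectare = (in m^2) 1.842e+05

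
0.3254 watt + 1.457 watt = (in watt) 1.782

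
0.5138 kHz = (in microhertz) 5.138e+08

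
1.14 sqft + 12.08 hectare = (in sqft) 1.3e+06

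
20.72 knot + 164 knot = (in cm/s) 9503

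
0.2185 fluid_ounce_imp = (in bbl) 3.905e-05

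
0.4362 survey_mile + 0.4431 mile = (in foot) 4643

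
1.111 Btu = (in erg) 1.172e+10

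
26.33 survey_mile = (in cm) 4.237e+06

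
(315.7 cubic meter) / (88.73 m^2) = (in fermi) 3.558e+15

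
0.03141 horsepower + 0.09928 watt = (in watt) 23.52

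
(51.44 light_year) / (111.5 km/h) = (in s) 1.571e+16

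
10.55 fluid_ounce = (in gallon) 0.08242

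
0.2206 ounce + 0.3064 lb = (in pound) 0.3202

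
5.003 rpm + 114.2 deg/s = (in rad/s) 2.517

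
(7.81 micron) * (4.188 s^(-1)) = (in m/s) 3.271e-05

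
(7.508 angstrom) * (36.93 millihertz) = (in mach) 8.143e-14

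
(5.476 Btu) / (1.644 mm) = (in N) 3.514e+06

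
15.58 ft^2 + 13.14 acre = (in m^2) 5.318e+04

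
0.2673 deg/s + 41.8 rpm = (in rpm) 41.84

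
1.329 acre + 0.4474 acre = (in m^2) 7189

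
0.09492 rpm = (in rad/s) 0.00994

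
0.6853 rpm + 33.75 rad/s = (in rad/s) 33.82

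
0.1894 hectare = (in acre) 0.468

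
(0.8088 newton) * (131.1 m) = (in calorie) 25.34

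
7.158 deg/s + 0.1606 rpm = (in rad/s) 0.1417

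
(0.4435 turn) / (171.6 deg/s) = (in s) 0.9304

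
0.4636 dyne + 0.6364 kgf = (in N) 6.241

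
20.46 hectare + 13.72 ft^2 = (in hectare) 20.46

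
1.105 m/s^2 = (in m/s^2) 1.105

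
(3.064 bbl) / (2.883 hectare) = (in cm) 0.00169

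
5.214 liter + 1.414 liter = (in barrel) 0.04169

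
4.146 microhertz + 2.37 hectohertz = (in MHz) 0.000237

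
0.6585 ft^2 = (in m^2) 0.06118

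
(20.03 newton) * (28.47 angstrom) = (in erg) 0.5703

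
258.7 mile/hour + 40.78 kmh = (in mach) 0.3729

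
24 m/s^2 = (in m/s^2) 24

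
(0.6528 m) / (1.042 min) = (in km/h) 0.03759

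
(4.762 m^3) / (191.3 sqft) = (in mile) 0.0001665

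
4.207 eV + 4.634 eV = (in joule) 1.416e-18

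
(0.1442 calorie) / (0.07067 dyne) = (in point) 2.42e+09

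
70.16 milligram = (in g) 0.07016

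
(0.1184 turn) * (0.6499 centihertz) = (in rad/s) 0.004835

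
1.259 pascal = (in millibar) 0.01259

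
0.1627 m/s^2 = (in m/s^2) 0.1627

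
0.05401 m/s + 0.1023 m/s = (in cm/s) 15.63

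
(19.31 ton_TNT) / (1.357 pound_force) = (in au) 0.08947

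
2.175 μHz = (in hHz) 2.175e-08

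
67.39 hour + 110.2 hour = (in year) 0.02027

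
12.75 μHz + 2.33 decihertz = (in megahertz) 2.33e-07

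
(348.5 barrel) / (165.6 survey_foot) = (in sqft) 11.82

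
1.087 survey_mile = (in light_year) 1.849e-13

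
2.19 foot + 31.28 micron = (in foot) 2.19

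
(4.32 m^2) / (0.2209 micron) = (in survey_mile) 1.215e+04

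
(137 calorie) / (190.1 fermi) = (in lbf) 6.779e+14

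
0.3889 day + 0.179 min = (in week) 0.05557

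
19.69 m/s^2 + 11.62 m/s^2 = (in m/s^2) 31.31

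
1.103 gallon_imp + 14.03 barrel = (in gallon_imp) 491.8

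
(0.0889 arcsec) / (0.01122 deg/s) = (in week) 3.639e-09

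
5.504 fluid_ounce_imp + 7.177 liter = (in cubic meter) 0.007333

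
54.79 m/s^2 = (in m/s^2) 54.79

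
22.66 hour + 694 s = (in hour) 22.85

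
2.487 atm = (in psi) 36.55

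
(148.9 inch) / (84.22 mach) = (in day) 1.526e-09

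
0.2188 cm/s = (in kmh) 0.007877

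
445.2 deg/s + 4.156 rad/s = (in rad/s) 11.93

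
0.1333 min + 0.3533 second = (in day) 9.666e-05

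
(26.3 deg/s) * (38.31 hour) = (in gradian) 4.03e+06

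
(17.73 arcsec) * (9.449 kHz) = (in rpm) 7.756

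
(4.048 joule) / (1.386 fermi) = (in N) 2.921e+15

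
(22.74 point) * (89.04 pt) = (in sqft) 0.002712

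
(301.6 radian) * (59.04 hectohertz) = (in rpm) 1.7e+07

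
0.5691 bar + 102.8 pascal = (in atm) 0.5627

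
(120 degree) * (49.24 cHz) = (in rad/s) 1.031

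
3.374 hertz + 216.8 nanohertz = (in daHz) 0.3374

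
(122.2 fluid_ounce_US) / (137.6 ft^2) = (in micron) 282.7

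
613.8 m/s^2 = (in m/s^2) 613.8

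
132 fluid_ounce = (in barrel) 0.02455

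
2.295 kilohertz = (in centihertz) 2.295e+05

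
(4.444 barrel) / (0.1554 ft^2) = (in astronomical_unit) 3.271e-10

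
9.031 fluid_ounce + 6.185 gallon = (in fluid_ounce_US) 800.7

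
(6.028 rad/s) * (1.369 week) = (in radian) 4.991e+06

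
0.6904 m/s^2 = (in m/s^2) 0.6904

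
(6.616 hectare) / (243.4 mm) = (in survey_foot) 8.918e+05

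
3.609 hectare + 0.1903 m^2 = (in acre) 8.918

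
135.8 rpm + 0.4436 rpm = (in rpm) 136.2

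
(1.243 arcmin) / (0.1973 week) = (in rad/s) 3.03e-09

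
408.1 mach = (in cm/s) 1.39e+07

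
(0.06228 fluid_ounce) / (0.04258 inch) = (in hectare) 1.703e-07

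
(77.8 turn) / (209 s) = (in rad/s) 2.339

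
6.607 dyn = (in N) 6.607e-05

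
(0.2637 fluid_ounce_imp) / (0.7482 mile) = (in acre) 1.538e-12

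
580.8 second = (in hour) 0.1613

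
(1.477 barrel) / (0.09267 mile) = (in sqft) 0.01695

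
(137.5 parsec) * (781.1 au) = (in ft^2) 5.336e+33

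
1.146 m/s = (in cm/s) 114.6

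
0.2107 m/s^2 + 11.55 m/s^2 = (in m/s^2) 11.76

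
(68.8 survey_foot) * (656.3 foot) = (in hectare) 0.4195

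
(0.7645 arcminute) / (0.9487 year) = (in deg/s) 4.259e-10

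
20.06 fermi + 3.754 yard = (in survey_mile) 0.002133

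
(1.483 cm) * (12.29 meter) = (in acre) 4.504e-05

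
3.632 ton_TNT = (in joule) 1.52e+10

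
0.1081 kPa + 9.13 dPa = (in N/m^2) 109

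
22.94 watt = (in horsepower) 0.03076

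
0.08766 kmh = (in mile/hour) 0.05447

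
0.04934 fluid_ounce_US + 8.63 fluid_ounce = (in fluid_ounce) 8.679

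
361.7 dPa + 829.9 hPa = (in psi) 12.04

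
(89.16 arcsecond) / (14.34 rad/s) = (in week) 4.984e-11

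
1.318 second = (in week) 2.179e-06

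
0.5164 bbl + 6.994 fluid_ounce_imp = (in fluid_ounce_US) 2783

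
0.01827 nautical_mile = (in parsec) 1.097e-15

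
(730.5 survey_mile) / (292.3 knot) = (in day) 0.09049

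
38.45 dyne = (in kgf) 3.921e-05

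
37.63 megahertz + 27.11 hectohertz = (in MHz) 37.63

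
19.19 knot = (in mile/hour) 22.08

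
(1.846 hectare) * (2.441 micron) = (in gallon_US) 11.9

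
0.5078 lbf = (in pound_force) 0.5078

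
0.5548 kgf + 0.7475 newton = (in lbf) 1.391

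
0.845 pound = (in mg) 3.833e+05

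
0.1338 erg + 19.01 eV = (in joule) 1.338e-08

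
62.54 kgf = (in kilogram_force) 62.54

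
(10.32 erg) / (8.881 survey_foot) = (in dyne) 0.03812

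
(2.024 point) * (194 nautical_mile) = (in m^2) 256.5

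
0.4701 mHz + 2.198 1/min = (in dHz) 0.371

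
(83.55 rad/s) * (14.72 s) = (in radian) 1230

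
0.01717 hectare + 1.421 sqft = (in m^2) 171.8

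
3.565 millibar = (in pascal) 356.5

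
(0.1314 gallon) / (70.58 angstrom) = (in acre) 17.41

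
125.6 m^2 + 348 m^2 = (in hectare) 0.04736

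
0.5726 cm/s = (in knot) 0.01113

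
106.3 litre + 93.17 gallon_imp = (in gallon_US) 140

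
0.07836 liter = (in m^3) 7.836e-05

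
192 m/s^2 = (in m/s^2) 192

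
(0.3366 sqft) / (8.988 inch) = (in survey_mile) 8.511e-05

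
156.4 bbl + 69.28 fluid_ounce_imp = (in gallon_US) 6569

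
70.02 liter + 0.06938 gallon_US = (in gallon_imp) 15.46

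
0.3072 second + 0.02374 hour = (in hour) 0.02383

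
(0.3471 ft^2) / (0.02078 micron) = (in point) 4.399e+09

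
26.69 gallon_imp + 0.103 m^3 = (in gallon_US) 59.26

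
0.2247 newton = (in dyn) 2.247e+04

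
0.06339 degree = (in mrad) 1.106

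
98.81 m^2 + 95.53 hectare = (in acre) 236.1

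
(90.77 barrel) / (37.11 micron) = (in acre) 96.09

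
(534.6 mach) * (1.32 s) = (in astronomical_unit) 1.606e-06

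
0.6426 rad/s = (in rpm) 6.136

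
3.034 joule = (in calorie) 0.7251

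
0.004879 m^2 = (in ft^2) 0.05252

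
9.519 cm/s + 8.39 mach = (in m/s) 2857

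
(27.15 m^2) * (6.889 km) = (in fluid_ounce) 6.324e+09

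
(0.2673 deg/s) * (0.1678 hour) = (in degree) 161.5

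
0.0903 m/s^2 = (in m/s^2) 0.0903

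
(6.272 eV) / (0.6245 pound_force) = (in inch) 1.424e-17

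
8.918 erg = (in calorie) 2.131e-07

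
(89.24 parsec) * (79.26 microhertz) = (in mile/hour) 4.882e+14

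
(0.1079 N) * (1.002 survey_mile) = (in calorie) 41.59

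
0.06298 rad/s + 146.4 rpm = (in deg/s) 882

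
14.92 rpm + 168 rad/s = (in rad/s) 169.6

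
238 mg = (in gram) 0.238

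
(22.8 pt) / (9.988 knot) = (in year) 4.964e-11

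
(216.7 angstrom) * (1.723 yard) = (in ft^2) 3.675e-07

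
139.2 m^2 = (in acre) 0.0344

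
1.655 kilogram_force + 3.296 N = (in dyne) 1.953e+06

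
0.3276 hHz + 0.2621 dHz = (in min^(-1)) 1967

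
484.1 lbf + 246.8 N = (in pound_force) 539.6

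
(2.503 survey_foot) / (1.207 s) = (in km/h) 2.275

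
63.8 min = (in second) 3828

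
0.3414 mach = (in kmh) 418.5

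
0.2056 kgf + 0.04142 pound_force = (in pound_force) 0.4947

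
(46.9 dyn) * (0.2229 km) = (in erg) 1.045e+06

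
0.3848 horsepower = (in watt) 286.9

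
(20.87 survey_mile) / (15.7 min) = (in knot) 69.31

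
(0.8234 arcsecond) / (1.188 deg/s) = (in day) 2.228e-09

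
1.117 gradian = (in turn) 0.002793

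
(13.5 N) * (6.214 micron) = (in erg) 838.9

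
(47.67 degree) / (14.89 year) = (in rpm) 1.692e-08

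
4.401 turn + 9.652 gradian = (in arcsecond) 5.735e+06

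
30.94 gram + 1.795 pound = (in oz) 29.81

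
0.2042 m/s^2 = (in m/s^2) 0.2042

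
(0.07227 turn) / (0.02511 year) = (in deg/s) 3.286e-05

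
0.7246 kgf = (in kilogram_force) 0.7246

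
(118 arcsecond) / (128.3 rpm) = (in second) 4.258e-05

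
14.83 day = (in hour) 355.9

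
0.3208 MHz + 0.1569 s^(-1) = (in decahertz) 3.208e+04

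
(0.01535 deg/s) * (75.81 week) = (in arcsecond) 2.534e+09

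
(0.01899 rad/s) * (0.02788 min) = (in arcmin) 109.2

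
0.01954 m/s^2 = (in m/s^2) 0.01954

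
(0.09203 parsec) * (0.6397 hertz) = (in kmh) 6.54e+15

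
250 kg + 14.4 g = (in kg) 250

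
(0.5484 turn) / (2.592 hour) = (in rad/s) 0.0003693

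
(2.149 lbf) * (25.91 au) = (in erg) 3.705e+20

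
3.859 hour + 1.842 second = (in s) 1.389e+04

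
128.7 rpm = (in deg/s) 772.2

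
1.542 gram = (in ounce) 0.05439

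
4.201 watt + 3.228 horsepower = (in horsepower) 3.234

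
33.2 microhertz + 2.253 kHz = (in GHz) 2.253e-06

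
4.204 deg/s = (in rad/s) 0.07337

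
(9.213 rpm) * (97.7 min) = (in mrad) 5.656e+06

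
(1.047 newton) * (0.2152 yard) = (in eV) 1.286e+18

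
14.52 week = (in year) 0.2785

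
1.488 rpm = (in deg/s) 8.928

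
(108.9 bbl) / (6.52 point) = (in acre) 1.86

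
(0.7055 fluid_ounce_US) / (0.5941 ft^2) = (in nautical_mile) 2.041e-07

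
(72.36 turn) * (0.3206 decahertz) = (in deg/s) 8.352e+04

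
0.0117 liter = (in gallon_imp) 0.002574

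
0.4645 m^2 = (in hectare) 4.645e-05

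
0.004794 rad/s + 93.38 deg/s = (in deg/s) 93.65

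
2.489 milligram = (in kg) 2.489e-06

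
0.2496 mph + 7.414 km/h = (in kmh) 7.816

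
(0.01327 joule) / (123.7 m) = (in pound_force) 2.412e-05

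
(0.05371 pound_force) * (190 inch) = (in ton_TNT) 2.756e-10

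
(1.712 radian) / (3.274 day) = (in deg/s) 0.0003468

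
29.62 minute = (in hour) 0.4937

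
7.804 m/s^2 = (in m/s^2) 7.804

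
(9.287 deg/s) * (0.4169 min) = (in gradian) 258.1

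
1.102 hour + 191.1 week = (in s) 1.156e+08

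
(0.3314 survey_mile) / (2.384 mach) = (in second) 0.657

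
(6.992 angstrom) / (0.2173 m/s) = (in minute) 5.363e-11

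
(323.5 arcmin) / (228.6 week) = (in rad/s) 6.806e-10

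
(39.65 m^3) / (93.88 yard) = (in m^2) 0.4619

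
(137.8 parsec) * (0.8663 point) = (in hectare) 1.299e+11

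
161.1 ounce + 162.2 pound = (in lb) 172.3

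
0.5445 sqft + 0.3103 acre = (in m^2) 1256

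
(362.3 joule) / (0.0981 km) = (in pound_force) 0.8303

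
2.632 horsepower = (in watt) 1963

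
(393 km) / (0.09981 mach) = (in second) 1.156e+04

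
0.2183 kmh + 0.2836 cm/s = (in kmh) 0.2285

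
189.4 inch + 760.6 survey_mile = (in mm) 1.224e+09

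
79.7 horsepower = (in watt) 5.943e+04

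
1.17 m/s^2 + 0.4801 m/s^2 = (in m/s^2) 1.65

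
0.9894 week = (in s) 5.984e+05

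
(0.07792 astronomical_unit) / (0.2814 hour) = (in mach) 3.379e+04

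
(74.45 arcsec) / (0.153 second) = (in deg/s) 0.1352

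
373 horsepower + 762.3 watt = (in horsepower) 374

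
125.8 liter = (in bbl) 0.7913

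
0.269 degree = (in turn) 0.0007472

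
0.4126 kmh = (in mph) 0.2564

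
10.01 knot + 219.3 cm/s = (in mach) 0.02156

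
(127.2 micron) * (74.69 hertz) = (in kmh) 0.0342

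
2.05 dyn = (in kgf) 2.09e-06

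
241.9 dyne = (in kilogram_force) 0.0002467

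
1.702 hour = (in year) 0.0001943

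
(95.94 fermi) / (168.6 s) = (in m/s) 5.69e-16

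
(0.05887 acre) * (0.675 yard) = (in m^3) 147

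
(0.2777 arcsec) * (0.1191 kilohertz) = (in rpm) 0.001531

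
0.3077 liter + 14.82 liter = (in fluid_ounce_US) 511.5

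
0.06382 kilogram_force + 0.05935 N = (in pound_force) 0.154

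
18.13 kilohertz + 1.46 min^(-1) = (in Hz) 1.813e+04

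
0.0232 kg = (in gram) 23.2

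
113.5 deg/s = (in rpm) 18.92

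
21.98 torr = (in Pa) 2930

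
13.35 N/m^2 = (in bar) 0.0001335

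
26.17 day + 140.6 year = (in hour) 1.232e+06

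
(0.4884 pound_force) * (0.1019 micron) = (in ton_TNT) 5.291e-17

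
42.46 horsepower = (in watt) 3.166e+04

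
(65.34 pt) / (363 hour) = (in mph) 3.946e-08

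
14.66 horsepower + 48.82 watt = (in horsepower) 14.73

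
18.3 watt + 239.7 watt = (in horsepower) 0.346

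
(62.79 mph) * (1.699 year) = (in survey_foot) 4.934e+09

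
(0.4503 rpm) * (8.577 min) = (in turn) 3.862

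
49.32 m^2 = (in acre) 0.01219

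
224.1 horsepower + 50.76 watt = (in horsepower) 224.2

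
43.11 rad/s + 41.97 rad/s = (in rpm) 812.5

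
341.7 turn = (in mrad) 2.147e+06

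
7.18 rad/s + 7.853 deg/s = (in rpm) 69.87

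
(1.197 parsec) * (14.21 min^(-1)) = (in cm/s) 8.748e+17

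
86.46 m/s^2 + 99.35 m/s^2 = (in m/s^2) 185.8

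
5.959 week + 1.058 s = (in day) 41.71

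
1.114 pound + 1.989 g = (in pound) 1.118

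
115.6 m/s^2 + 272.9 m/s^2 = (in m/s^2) 388.5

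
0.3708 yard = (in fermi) 3.391e+14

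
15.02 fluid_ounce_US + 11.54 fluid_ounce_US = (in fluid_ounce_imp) 27.64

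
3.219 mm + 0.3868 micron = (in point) 9.126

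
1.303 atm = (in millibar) 1320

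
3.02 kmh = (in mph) 1.877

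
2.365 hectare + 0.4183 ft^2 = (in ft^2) 2.546e+05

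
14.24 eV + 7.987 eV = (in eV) 22.23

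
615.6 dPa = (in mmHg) 0.4617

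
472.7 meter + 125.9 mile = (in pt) 5.757e+08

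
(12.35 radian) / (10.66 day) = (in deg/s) 0.0007683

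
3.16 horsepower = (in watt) 2356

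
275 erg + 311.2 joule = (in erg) 3.112e+09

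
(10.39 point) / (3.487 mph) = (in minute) 3.919e-05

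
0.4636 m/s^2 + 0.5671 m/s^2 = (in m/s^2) 1.031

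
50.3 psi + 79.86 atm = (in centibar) 8439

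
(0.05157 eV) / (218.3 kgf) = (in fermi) 3.86e-09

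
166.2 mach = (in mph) 1.266e+05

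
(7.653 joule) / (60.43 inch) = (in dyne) 4.986e+05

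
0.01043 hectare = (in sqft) 1123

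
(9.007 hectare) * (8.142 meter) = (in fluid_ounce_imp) 2.581e+10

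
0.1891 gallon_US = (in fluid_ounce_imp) 25.19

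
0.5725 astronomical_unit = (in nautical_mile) 4.624e+07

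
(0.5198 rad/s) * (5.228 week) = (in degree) 9.417e+07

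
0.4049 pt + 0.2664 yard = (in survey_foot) 0.7997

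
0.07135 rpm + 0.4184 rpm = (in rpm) 0.4898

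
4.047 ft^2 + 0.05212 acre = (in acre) 0.05221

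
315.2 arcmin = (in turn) 0.01459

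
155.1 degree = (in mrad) 2707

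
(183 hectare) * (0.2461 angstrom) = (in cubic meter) 4.504e-05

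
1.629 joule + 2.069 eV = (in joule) 1.629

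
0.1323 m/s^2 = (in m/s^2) 0.1323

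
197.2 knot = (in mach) 0.2979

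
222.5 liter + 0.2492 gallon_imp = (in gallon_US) 59.08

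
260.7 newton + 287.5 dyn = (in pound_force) 58.61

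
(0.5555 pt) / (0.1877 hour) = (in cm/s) 2.9e-05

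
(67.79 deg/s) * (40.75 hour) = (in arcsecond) 3.58e+10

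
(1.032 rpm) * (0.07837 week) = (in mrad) 5.122e+06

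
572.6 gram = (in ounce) 20.2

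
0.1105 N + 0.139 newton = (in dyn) 2.495e+04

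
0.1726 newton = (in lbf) 0.0388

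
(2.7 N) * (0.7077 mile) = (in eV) 1.919e+22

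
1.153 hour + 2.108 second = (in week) 0.006867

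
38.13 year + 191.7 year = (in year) 229.8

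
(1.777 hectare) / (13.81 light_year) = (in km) 1.36e-16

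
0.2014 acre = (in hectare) 0.0815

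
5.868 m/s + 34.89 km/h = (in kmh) 56.01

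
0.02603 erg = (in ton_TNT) 6.221e-19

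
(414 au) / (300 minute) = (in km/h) 1.239e+10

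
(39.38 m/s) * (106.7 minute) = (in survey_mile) 156.7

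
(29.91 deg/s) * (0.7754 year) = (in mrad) 1.277e+10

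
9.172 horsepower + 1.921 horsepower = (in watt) 8272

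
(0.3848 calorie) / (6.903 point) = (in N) 661.1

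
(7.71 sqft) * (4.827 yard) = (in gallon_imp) 695.4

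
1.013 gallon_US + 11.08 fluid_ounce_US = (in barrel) 0.02618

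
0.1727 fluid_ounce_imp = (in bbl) 3.086e-05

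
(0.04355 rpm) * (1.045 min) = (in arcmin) 983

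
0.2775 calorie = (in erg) 1.161e+07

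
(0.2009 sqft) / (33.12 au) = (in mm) 3.767e-12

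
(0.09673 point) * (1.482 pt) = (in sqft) 1.92e-07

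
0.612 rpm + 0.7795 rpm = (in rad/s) 0.1457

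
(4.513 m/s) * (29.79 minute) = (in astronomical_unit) 5.392e-08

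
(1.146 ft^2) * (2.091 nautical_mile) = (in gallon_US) 1.089e+05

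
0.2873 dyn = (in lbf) 6.459e-07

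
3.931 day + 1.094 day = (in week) 0.7179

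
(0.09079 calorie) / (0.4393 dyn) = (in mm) 8.647e+07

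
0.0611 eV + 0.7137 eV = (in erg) 1.241e-12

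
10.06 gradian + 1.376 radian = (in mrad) 1534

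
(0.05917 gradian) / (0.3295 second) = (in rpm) 0.02694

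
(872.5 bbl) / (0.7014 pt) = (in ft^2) 6.034e+06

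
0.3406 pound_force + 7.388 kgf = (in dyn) 7.397e+06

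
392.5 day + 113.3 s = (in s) 3.391e+07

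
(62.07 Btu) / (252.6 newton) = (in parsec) 8.402e-15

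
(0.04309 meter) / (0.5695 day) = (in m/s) 8.757e-07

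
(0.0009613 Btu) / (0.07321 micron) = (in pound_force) 3.114e+06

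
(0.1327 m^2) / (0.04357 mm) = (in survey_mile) 1.892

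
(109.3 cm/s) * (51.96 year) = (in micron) 1.791e+15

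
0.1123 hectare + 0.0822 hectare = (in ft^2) 2.094e+04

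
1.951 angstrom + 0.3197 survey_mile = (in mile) 0.3197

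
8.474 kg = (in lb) 18.68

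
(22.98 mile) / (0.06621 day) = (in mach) 0.01899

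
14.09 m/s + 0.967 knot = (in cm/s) 1459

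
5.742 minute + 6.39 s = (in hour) 0.09747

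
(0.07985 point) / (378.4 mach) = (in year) 6.933e-18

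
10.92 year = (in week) 569.4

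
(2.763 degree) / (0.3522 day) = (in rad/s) 1.585e-06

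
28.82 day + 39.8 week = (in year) 0.8422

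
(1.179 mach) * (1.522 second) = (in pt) 1.732e+06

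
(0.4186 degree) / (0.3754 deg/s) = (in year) 3.536e-08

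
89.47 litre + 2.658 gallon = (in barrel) 0.626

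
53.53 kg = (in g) 5.353e+04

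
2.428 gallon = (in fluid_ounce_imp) 323.5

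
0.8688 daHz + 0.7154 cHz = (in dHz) 86.95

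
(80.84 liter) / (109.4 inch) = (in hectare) 2.909e-06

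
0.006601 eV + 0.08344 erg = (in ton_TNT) 1.994e-18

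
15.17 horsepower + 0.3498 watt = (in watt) 1.131e+04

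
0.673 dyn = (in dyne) 0.673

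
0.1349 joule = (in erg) 1.349e+06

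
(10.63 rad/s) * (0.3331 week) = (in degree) 1.227e+08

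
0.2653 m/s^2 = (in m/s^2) 0.2653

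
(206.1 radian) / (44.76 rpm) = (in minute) 0.7328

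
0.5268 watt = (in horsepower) 0.0007065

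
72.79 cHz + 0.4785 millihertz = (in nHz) 7.284e+08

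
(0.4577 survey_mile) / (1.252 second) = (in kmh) 2118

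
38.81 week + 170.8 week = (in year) 4.02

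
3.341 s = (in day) 3.867e-05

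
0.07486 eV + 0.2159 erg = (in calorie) 5.16e-09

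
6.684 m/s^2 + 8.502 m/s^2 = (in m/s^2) 15.19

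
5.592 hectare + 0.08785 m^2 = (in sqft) 6.019e+05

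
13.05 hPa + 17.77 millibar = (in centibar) 3.082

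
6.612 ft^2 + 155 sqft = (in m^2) 15.01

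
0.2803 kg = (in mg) 2.803e+05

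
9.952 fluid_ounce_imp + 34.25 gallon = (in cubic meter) 0.1299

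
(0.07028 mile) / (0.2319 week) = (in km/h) 0.002903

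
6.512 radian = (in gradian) 414.6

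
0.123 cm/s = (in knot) 0.002391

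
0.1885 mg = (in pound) 4.156e-07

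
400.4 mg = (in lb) 0.0008827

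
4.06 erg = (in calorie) 9.704e-08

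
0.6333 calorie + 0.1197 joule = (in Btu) 0.002625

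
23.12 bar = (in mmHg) 1.734e+04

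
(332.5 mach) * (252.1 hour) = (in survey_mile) 6.385e+07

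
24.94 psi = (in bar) 1.72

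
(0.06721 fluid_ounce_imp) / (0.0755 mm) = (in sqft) 0.2723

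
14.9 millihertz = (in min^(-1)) 0.894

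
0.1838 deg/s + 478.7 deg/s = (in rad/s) 8.358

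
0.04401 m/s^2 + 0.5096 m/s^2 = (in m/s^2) 0.5536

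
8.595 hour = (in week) 0.05116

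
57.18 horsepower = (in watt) 4.264e+04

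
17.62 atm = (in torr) 1.339e+04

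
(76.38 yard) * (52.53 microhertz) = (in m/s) 0.003669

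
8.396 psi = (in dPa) 5.789e+05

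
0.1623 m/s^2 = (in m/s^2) 0.1623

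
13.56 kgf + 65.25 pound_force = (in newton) 423.2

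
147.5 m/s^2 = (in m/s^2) 147.5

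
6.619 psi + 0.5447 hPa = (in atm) 0.4509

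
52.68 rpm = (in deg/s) 316.1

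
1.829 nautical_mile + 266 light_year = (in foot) 8.256e+18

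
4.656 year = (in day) 1699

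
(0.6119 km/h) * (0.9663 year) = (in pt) 1.468e+10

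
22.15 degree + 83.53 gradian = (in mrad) 1699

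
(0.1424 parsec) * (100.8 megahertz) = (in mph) 9.908e+23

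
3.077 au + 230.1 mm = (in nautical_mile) 2.485e+08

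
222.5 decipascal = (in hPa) 0.2225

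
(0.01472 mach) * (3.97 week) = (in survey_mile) 7478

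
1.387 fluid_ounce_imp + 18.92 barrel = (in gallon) 794.7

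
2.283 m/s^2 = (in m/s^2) 2.283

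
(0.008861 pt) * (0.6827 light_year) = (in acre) 4.989e+06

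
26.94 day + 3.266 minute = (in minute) 3.88e+04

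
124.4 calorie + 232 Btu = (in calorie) 5.863e+04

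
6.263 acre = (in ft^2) 2.728e+05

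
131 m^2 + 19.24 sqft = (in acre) 0.03281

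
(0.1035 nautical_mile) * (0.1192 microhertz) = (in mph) 5.111e-05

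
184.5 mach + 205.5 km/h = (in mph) 1.407e+05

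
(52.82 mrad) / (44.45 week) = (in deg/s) 1.126e-07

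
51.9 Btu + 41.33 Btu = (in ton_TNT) 2.351e-05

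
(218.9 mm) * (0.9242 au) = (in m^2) 3.026e+10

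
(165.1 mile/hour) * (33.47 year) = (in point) 2.208e+14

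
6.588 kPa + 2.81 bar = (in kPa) 287.6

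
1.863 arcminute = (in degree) 0.03105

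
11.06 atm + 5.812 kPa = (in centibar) 1126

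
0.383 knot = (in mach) 0.0005787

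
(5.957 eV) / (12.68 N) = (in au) 5.031e-31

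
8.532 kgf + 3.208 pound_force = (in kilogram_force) 9.987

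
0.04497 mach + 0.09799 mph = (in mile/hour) 34.35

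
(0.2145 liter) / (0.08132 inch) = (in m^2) 0.1038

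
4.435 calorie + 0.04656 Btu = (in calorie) 16.18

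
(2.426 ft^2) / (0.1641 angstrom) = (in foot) 4.506e+10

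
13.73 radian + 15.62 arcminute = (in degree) 786.9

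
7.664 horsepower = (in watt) 5715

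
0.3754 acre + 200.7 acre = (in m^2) 8.137e+05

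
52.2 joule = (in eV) 3.258e+20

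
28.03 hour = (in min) 1682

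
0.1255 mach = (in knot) 83.07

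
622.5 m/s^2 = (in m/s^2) 622.5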